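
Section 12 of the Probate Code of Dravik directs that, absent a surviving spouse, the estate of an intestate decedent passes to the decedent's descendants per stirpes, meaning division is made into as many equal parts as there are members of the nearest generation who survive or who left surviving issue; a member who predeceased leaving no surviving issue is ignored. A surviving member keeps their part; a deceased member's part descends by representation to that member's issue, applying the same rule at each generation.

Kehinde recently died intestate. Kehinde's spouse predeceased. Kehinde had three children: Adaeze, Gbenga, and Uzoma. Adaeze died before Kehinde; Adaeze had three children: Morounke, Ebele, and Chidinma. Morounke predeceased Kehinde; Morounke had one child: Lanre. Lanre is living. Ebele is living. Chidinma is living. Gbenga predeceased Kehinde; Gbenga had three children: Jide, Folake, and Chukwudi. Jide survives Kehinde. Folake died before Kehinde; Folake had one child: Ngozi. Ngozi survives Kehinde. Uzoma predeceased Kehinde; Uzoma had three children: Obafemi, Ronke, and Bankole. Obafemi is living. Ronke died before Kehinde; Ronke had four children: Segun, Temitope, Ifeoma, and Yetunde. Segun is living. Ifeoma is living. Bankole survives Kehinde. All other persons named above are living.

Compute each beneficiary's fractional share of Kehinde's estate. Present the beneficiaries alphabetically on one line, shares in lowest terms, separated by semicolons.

There is no surviving spouse, so the entire estate passes to Kehinde's descendants per stirpes.
The estate is divided into 3 equal shares of 1/3 among Adaeze, Gbenga, Uzoma.
Adaeze predeceased; the 1/3 allotted to Adaeze's branch passes to Adaeze's issue by representation.
The 1/3 is divided into 3 equal shares of 1/9 among Morounke, Ebele, Chidinma.
Morounke predeceased; the 1/9 allotted to Morounke's branch passes to Morounke's issue by representation.
Lanre is the sole taker at this level and receives the full 1/9.
Ebele is living and takes 1/9.
Chidinma is living and takes 1/9.
Gbenga predeceased; the 1/3 allotted to Gbenga's branch passes to Gbenga's issue by representation.
The 1/3 is divided into 3 equal shares of 1/9 among Jide, Folake, Chukwudi.
Jide is living and takes 1/9.
Folake predeceased; the 1/9 allotted to Folake's branch passes to Folake's issue by representation.
Ngozi is the sole taker at this level and receives the full 1/9.
Chukwudi is living and takes 1/9.
Uzoma predeceased; the 1/3 allotted to Uzoma's branch passes to Uzoma's issue by representation.
The 1/3 is divided into 3 equal shares of 1/9 among Obafemi, Ronke, Bankole.
Obafemi is living and takes 1/9.
Ronke predeceased; the 1/9 allotted to Ronke's branch passes to Ronke's issue by representation.
The 1/9 is divided into 4 equal shares of 1/36 among Segun, Temitope, Ifeoma, Yetunde.
Segun is living and takes 1/36.
Temitope is living and takes 1/36.
Ifeoma is living and takes 1/36.
Yetunde is living and takes 1/36.
Bankole is living and takes 1/9.

Bankole 1/9; Chidinma 1/9; Chukwudi 1/9; Ebele 1/9; Ifeoma 1/36; Jide 1/9; Lanre 1/9; Ngozi 1/9; Obafemi 1/9; Segun 1/36; Temitope 1/36; Yetunde 1/36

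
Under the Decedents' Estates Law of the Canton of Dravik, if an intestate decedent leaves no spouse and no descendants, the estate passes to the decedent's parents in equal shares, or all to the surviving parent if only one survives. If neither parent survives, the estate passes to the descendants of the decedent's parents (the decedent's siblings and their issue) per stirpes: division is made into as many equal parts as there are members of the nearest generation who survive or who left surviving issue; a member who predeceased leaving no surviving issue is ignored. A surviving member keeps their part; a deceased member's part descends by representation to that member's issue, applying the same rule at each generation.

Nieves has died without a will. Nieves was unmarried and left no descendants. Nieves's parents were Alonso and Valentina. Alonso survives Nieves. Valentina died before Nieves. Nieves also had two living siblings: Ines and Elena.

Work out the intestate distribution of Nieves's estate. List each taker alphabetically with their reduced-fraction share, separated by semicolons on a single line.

Only one parent, Alonso, survives, so Alonso takes the entire estate. The siblings take nothing because a surviving parent has priority.

Alonso 1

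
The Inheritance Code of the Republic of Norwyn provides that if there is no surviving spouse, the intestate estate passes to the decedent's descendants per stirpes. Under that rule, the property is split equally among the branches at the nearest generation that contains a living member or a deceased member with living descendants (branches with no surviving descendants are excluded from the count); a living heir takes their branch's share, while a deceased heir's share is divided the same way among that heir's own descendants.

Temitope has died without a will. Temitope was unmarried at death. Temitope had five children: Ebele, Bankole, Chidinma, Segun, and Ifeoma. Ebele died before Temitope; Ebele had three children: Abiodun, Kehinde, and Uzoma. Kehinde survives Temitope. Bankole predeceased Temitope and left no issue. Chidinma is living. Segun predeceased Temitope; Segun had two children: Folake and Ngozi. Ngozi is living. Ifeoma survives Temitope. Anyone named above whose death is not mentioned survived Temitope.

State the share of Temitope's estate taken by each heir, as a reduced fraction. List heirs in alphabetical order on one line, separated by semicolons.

There is no surviving spouse, so the entire estate passes to Temitope's descendants per stirpes.
Bankole left no surviving issue, so that branch lapses and is disregarded.
The estate is divided into 4 equal shares of 1/4 among Ebele, Chidinma, Segun, Ifeoma.
Ebele predeceased; the 1/4 allotted to Ebele's branch passes to Ebele's issue by representation.
The 1/4 is divided into 3 equal shares of 1/12 among Abiodun, Kehinde, Uzoma.
Abiodun is living and takes 1/12.
Kehinde is living and takes 1/12.
Uzoma is living and takes 1/12.
Chidinma is living and takes 1/4.
Segun predeceased; the 1/4 allotted to Segun's branch passes to Segun's issue by representation.
The 1/4 is divided into 2 equal shares of 1/8 among Folake, Ngozi.
Folake is living and takes 1/8.
Ngozi is living and takes 1/8.
Ifeoma is living and takes 1/4.

Abiodun 1/12; Chidinma 1/4; Folake 1/8; Ifeoma 1/4; Kehinde 1/12; Ngozi 1/8; Uzoma 1/12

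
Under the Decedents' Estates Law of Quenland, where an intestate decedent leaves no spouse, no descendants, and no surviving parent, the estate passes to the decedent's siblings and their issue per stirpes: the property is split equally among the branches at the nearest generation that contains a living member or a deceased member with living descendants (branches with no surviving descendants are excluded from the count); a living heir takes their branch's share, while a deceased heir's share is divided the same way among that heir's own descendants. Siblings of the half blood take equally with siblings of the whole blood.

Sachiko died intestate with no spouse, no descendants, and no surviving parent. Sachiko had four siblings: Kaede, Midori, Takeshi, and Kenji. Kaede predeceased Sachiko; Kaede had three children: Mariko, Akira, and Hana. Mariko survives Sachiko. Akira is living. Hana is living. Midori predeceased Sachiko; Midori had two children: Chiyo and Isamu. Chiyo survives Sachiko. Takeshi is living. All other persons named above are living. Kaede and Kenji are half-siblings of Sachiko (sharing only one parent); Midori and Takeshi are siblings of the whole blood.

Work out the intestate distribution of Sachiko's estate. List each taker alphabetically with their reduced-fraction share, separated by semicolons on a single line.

No spouse, descendants, or parent survives, so the estate passes to Sachiko's siblings per stirpes.
Half-blood and whole-blood siblings take equally under the stated rule.
The estate is divided into 4 equal shares of 1/4 among Kaede, Midori, Takeshi, Kenji.
Kaede predeceased; the 1/4 allotted to Kaede's branch passes to Kaede's issue by representation.
The 1/4 is divided into 3 equal shares of 1/12 among Mariko, Akira, Hana.
Mariko is living and takes 1/12.
Akira is living and takes 1/12.
Hana is living and takes 1/12.
Midori predeceased; the 1/4 allotted to Midori's branch passes to Midori's issue by representation.
The 1/4 is divided into 2 equal shares of 1/8 among Chiyo, Isamu.
Chiyo is living and takes 1/8.
Isamu is living and takes 1/8.
Takeshi is living and takes 1/4.
Kenji is living and takes 1/4.

Akira 1/12; Chiyo 1/8; Hana 1/12; Isamu 1/8; Kenji 1/4; Mariko 1/12; Takeshi 1/4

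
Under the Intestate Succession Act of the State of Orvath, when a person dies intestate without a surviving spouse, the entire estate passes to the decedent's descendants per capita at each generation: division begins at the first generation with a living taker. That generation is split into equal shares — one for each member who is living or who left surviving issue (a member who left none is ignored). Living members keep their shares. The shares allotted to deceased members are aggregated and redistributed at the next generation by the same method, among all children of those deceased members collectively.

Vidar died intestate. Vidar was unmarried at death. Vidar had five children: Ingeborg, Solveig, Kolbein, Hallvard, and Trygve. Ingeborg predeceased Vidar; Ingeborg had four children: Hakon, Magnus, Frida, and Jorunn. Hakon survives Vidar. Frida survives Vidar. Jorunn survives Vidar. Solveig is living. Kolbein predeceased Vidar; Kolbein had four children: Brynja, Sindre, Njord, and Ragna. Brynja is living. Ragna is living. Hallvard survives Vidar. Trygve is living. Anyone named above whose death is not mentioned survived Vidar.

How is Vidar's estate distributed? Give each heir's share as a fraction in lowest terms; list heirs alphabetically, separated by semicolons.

Brynja 1/20; Frida 1/20; Hakon 1/20; Hallvard 1/5; Jorunn 1/20; Magnus 1/20; Njord 1/20; Ragna 1/20; Sindre 1/20; Solveig 1/5; Trygve 1/5

There is no surviving spouse, so the entire estate passes to Vidar's descendants per capita at each generation.
At generation 1 (Ingeborg, Solveig, Kolbein, Hallvard, Trygve) there are 5 shares of (1)/5 = 1/5 each.
Living: Solveig, Hallvard, and Trygve — each takes 1/5.
Deceased: Ingeborg and Kolbein. Their combined 2/5 is pooled and carried to generation 2.
At generation 2 (Hakon, Magnus, Frida, Jorunn, Brynja, Sindre, Njord, Ragna) there are 8 shares of (2/5)/8 = 1/20 each.
Living: Hakon, Magnus, Frida, Jorunn, Brynja, Sindre, Njord, and Ragna — each takes 1/20.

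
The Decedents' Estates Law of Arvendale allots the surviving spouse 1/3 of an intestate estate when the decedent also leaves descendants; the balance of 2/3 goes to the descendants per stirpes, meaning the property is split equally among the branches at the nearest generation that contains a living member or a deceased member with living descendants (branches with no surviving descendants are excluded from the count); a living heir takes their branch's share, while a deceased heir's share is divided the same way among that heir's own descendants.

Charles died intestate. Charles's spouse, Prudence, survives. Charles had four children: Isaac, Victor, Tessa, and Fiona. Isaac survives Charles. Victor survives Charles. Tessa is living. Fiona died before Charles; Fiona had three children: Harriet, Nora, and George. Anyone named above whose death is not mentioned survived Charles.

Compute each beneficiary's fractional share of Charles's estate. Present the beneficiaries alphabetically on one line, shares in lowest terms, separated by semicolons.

George 1/18; Harriet 1/18; Isaac 1/6; Nora 1/18; Prudence 1/3; Tessa 1/6; Victor 1/6

Prudence, as surviving spouse, takes 1/3.
The remaining 2/3 passes to Charles's descendants per stirpes.
The 2/3 is divided into 4 equal shares of 1/6 among Isaac, Victor, Tessa, Fiona.
Isaac is living and takes 1/6.
Victor is living and takes 1/6.
Tessa is living and takes 1/6.
Fiona predeceased; the 1/6 allotted to Fiona's branch passes to Fiona's issue by representation.
The 1/6 is divided into 3 equal shares of 1/18 among Harriet, Nora, George.
Harriet is living and takes 1/18.
Nora is living and takes 1/18.
George is living and takes 1/18.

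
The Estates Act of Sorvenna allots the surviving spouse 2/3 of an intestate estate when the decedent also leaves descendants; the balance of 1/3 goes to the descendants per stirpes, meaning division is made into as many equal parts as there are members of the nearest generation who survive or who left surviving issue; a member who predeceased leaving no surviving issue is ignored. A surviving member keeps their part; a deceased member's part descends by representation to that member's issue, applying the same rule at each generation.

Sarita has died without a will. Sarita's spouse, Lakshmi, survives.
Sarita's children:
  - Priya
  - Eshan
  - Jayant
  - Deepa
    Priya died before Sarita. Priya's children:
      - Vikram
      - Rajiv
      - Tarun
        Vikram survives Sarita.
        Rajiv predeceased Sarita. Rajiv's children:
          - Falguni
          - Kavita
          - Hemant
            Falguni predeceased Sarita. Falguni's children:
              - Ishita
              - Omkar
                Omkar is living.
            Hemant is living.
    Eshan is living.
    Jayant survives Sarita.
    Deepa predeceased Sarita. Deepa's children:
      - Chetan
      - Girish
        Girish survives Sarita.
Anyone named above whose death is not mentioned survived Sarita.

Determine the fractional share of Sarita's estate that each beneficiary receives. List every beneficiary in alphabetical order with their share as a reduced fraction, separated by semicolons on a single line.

Lakshmi, as surviving spouse, takes 2/3.
The remaining 1/3 passes to Sarita's descendants per stirpes.
The 1/3 is divided into 4 equal shares of 1/12 among Priya, Eshan, Jayant, Deepa.
Priya predeceased; the 1/12 allotted to Priya's branch passes to Priya's issue by representation.
The 1/12 is divided into 3 equal shares of 1/36 among Vikram, Rajiv, Tarun.
Vikram is living and takes 1/36.
Rajiv predeceased; the 1/36 allotted to Rajiv's branch passes to Rajiv's issue by representation.
The 1/36 is divided into 3 equal shares of 1/108 among Falguni, Kavita, Hemant.
Falguni predeceased; the 1/108 allotted to Falguni's branch passes to Falguni's issue by representation.
The 1/108 is divided into 2 equal shares of 1/216 among Ishita, Omkar.
Ishita is living and takes 1/216.
Omkar is living and takes 1/216.
Kavita is living and takes 1/108.
Hemant is living and takes 1/108.
Tarun is living and takes 1/36.
Eshan is living and takes 1/12.
Jayant is living and takes 1/12.
Deepa predeceased; the 1/12 allotted to Deepa's branch passes to Deepa's issue by representation.
The 1/12 is divided into 2 equal shares of 1/24 among Chetan, Girish.
Chetan is living and takes 1/24.
Girish is living and takes 1/24.

Chetan 1/24; Eshan 1/12; Girish 1/24; Hemant 1/108; Ishita 1/216; Jayant 1/12; Kavita 1/108; Lakshmi 2/3; Omkar 1/216; Tarun 1/36; Vikram 1/36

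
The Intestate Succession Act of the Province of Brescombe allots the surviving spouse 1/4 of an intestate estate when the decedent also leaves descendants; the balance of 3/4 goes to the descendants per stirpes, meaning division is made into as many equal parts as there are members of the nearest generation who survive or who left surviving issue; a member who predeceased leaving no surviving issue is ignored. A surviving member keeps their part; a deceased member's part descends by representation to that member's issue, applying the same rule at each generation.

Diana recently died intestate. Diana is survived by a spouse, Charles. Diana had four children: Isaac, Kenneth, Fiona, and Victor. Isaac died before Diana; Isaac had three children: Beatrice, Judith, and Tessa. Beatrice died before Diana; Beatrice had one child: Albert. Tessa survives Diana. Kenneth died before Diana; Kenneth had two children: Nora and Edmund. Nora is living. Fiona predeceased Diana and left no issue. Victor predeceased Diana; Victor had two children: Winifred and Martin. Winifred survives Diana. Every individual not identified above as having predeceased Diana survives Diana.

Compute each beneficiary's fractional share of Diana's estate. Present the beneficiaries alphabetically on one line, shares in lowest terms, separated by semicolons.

Albert 1/12; Charles 1/4; Edmund 1/8; Judith 1/12; Martin 1/8; Nora 1/8; Tessa 1/12; Winifred 1/8

Charles, as surviving spouse, takes 1/4.
The remaining 3/4 passes to Diana's descendants per stirpes.
Fiona left no surviving issue, so that branch lapses and is disregarded.
The 3/4 is divided into 3 equal shares of 1/4 among Isaac, Kenneth, Victor.
Isaac predeceased; the 1/4 allotted to Isaac's branch passes to Isaac's issue by representation.
The 1/4 is divided into 3 equal shares of 1/12 among Beatrice, Judith, Tessa.
Beatrice predeceased; the 1/12 allotted to Beatrice's branch passes to Beatrice's issue by representation.
Albert is the sole taker at this level and receives the full 1/12.
Judith is living and takes 1/12.
Tessa is living and takes 1/12.
Kenneth predeceased; the 1/4 allotted to Kenneth's branch passes to Kenneth's issue by representation.
The 1/4 is divided into 2 equal shares of 1/8 among Nora, Edmund.
Nora is living and takes 1/8.
Edmund is living and takes 1/8.
Victor predeceased; the 1/4 allotted to Victor's branch passes to Victor's issue by representation.
The 1/4 is divided into 2 equal shares of 1/8 among Winifred, Martin.
Winifred is living and takes 1/8.
Martin is living and takes 1/8.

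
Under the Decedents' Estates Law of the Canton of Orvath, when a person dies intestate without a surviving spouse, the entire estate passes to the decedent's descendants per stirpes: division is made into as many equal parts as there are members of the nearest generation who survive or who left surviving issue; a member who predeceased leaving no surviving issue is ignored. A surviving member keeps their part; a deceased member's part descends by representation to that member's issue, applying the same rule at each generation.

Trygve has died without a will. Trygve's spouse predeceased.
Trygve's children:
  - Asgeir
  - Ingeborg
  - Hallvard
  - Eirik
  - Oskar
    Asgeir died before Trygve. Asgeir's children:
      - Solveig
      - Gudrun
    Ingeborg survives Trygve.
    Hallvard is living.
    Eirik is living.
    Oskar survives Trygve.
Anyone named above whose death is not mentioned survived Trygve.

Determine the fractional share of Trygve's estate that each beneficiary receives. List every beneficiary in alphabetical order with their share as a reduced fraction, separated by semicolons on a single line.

There is no surviving spouse, so the entire estate passes to Trygve's descendants per stirpes.
The estate is divided into 5 equal shares of 1/5 among Asgeir, Ingeborg, Hallvard, Eirik, Oskar.
Asgeir predeceased; the 1/5 allotted to Asgeir's branch passes to Asgeir's issue by representation.
The 1/5 is divided into 2 equal shares of 1/10 among Solveig, Gudrun.
Solveig is living and takes 1/10.
Gudrun is living and takes 1/10.
Ingeborg is living and takes 1/5.
Hallvard is living and takes 1/5.
Eirik is living and takes 1/5.
Oskar is living and takes 1/5.

Eirik 1/5; Gudrun 1/10; Hallvard 1/5; Ingeborg 1/5; Oskar 1/5; Solveig 1/10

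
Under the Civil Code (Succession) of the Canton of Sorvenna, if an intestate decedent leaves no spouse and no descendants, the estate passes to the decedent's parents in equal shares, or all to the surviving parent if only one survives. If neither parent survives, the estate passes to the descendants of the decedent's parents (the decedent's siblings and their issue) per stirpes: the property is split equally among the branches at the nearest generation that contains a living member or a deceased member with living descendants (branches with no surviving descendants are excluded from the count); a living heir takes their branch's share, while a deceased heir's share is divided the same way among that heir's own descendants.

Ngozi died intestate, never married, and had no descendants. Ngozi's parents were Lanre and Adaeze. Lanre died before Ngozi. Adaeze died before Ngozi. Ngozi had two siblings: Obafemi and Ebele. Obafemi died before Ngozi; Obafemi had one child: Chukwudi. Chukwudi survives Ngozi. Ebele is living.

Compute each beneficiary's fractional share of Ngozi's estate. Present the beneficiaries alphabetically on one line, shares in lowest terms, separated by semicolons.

Chukwudi 1/2; Ebele 1/2

Neither parent survives and there are no descendants, so the estate passes to Ngozi's siblings and their issue per stirpes.
The estate is divided into 2 equal shares of 1/2 among Obafemi, Ebele.
Obafemi predeceased; the 1/2 allotted to Obafemi's branch passes to Obafemi's issue by representation.
Chukwudi is the sole taker at this level and receives the full 1/2.
Ebele is living and takes 1/2.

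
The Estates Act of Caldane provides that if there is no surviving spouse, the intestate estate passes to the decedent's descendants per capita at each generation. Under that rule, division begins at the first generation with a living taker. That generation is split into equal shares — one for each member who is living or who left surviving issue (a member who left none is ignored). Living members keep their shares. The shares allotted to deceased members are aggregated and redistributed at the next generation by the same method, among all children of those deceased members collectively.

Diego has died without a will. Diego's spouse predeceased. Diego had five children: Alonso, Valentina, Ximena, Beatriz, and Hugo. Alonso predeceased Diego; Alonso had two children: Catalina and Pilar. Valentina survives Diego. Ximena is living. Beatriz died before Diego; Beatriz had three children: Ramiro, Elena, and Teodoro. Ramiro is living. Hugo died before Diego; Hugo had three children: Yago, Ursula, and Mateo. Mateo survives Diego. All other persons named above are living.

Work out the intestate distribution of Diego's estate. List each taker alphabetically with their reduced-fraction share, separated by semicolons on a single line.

There is no surviving spouse, so the entire estate passes to Diego's descendants per capita at each generation.
At generation 1 (Alonso, Valentina, Ximena, Beatriz, Hugo) there are 5 shares of (1)/5 = 1/5 each.
Living: Valentina and Ximena — each takes 1/5.
Deceased: Alonso, Beatriz, and Hugo. Their combined 3/5 is pooled and carried to generation 2.
At generation 2 (Catalina, Pilar, Ramiro, Elena, Teodoro, Yago, Ursula, Mateo) there are 8 shares of (3/5)/8 = 3/40 each.
Living: Catalina, Pilar, Ramiro, Elena, Teodoro, Yago, Ursula, and Mateo — each takes 3/40.

Catalina 3/40; Elena 3/40; Mateo 3/40; Pilar 3/40; Ramiro 3/40; Teodoro 3/40; Ursula 3/40; Valentina 1/5; Ximena 1/5; Yago 3/40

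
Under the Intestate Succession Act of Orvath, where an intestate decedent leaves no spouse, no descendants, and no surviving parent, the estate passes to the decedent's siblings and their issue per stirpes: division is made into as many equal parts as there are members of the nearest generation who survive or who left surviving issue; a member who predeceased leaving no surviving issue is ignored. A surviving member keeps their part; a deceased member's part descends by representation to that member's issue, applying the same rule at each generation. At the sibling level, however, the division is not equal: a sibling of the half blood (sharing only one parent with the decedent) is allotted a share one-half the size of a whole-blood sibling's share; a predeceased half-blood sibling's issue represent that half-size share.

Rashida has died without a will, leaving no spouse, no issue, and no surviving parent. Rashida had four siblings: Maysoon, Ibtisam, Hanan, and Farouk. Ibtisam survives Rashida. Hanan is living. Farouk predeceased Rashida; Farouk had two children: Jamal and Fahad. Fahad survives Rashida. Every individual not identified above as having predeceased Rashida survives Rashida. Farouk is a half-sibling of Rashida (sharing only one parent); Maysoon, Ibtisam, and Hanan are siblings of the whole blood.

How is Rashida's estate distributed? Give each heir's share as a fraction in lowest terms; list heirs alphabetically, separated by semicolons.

Fahad 1/14; Hanan 2/7; Ibtisam 2/7; Jamal 1/14; Maysoon 2/7

No spouse, descendants, or parent survives, so the estate passes to Rashida's siblings per stirpes.
Half-blood siblings count for one-half the weight of whole-blood siblings at the initial division.
Dividing 1 in proportion to weights (total weight 7/2): Maysoon (weight 1) → 2/7; Ibtisam (weight 1) → 2/7; Hanan (weight 1) → 2/7; Farouk (weight 1/2) → 1/7.
Maysoon is living and takes 2/7.
Ibtisam is living and takes 2/7.
Hanan is living and takes 2/7.
Farouk predeceased; the 1/7 allotted to Farouk's branch passes to Farouk's issue by representation.
The 1/7 is divided into 2 equal shares of 1/14 among Jamal, Fahad.
Jamal is living and takes 1/14.
Fahad is living and takes 1/14.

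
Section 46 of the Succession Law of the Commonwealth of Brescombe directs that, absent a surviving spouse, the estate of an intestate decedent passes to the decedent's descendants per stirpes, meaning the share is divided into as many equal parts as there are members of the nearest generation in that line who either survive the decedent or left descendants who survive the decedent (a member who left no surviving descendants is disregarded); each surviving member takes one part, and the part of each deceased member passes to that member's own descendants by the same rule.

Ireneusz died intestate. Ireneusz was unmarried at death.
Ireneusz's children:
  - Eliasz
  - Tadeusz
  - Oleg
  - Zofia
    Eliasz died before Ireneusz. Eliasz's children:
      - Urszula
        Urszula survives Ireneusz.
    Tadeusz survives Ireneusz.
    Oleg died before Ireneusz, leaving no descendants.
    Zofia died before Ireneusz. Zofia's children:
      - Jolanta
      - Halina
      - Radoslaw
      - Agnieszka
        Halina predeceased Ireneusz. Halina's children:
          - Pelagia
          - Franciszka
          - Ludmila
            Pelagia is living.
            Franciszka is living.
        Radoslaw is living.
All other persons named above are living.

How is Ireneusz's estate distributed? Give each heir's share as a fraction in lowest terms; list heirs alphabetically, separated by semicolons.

There is no surviving spouse, so the entire estate passes to Ireneusz's descendants per stirpes.
Oleg left no surviving issue, so that branch lapses and is disregarded.
The estate is divided into 3 equal shares of 1/3 among Eliasz, Tadeusz, Zofia.
Eliasz predeceased; the 1/3 allotted to Eliasz's branch passes to Eliasz's issue by representation.
Urszula is the sole taker at this level and receives the full 1/3.
Tadeusz is living and takes 1/3.
Zofia predeceased; the 1/3 allotted to Zofia's branch passes to Zofia's issue by representation.
The 1/3 is divided into 4 equal shares of 1/12 among Jolanta, Halina, Radoslaw, Agnieszka.
Jolanta is living and takes 1/12.
Halina predeceased; the 1/12 allotted to Halina's branch passes to Halina's issue by representation.
The 1/12 is divided into 3 equal shares of 1/36 among Pelagia, Franciszka, Ludmila.
Pelagia is living and takes 1/36.
Franciszka is living and takes 1/36.
Ludmila is living and takes 1/36.
Radoslaw is living and takes 1/12.
Agnieszka is living and takes 1/12.

Agnieszka 1/12; Franciszka 1/36; Jolanta 1/12; Ludmila 1/36; Pelagia 1/36; Radoslaw 1/12; Tadeusz 1/3; Urszula 1/3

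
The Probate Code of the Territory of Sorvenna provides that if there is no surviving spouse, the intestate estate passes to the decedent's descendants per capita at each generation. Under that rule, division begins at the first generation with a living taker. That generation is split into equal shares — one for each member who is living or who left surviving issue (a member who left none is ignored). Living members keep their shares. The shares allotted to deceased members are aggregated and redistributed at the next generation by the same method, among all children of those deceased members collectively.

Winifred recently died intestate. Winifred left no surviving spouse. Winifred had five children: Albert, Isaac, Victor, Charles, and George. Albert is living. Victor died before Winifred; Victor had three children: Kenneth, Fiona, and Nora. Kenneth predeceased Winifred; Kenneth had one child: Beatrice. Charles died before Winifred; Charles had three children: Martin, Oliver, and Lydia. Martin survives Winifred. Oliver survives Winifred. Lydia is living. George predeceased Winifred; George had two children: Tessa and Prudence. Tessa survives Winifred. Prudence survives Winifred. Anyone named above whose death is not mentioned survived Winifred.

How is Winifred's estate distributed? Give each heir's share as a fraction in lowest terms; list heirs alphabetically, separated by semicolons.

Albert 1/5; Beatrice 3/40; Fiona 3/40; Isaac 1/5; Lydia 3/40; Martin 3/40; Nora 3/40; Oliver 3/40; Prudence 3/40; Tessa 3/40

There is no surviving spouse, so the entire estate passes to Winifred's descendants per capita at each generation.
At generation 1 (Albert, Isaac, Victor, Charles, George) there are 5 shares of (1)/5 = 1/5 each.
Living: Albert and Isaac — each takes 1/5.
Deceased: Victor, Charles, and George. Their combined 3/5 is pooled and carried to generation 2.
At generation 2 (Kenneth, Fiona, Nora, Martin, Oliver, Lydia, Tessa, Prudence) there are 8 shares of (3/5)/8 = 3/40 each.
Living: Fiona, Nora, Martin, Oliver, Lydia, Tessa, and Prudence — each takes 3/40.
Deceased: Kenneth. That 3/40 share is carried to generation 3.
At generation 3 (Beatrice) there are 1 shares of (3/40)/1 = 3/40 each.
Living: Beatrice — each takes 3/40.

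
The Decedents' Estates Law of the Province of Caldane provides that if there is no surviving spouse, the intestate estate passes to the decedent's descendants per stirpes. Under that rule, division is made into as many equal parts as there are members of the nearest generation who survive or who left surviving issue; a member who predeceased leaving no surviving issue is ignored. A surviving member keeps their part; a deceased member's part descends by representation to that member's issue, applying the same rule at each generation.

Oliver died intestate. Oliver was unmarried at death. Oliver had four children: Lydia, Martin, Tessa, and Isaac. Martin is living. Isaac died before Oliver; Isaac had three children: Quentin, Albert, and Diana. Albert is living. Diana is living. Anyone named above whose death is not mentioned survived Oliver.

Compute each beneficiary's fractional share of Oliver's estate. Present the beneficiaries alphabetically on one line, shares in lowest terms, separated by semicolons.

Albert 1/12; Diana 1/12; Lydia 1/4; Martin 1/4; Quentin 1/12; Tessa 1/4

There is no surviving spouse, so the entire estate passes to Oliver's descendants per stirpes.
The estate is divided into 4 equal shares of 1/4 among Lydia, Martin, Tessa, Isaac.
Lydia is living and takes 1/4.
Martin is living and takes 1/4.
Tessa is living and takes 1/4.
Isaac predeceased; the 1/4 allotted to Isaac's branch passes to Isaac's issue by representation.
The 1/4 is divided into 3 equal shares of 1/12 among Quentin, Albert, Diana.
Quentin is living and takes 1/12.
Albert is living and takes 1/12.
Diana is living and takes 1/12.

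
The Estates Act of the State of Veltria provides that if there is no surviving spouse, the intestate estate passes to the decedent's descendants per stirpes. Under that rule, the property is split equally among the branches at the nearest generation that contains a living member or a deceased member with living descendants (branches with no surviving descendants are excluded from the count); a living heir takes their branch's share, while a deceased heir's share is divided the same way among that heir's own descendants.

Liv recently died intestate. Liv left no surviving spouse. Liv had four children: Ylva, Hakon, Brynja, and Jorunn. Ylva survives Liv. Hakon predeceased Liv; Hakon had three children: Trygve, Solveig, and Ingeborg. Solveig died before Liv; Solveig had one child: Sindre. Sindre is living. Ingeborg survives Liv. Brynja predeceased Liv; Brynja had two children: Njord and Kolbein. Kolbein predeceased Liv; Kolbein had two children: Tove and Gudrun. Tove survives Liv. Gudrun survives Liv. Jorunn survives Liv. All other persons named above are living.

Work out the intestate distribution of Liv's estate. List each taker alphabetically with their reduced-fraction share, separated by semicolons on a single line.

Gudrun 1/16; Ingeborg 1/12; Jorunn 1/4; Njord 1/8; Sindre 1/12; Tove 1/16; Trygve 1/12; Ylva 1/4

There is no surviving spouse, so the entire estate passes to Liv's descendants per stirpes.
The estate is divided into 4 equal shares of 1/4 among Ylva, Hakon, Brynja, Jorunn.
Ylva is living and takes 1/4.
Hakon predeceased; the 1/4 allotted to Hakon's branch passes to Hakon's issue by representation.
The 1/4 is divided into 3 equal shares of 1/12 among Trygve, Solveig, Ingeborg.
Trygve is living and takes 1/12.
Solveig predeceased; the 1/12 allotted to Solveig's branch passes to Solveig's issue by representation.
Sindre is the sole taker at this level and receives the full 1/12.
Ingeborg is living and takes 1/12.
Brynja predeceased; the 1/4 allotted to Brynja's branch passes to Brynja's issue by representation.
The 1/4 is divided into 2 equal shares of 1/8 among Njord, Kolbein.
Njord is living and takes 1/8.
Kolbein predeceased; the 1/8 allotted to Kolbein's branch passes to Kolbein's issue by representation.
The 1/8 is divided into 2 equal shares of 1/16 among Tove, Gudrun.
Tove is living and takes 1/16.
Gudrun is living and takes 1/16.
Jorunn is living and takes 1/4.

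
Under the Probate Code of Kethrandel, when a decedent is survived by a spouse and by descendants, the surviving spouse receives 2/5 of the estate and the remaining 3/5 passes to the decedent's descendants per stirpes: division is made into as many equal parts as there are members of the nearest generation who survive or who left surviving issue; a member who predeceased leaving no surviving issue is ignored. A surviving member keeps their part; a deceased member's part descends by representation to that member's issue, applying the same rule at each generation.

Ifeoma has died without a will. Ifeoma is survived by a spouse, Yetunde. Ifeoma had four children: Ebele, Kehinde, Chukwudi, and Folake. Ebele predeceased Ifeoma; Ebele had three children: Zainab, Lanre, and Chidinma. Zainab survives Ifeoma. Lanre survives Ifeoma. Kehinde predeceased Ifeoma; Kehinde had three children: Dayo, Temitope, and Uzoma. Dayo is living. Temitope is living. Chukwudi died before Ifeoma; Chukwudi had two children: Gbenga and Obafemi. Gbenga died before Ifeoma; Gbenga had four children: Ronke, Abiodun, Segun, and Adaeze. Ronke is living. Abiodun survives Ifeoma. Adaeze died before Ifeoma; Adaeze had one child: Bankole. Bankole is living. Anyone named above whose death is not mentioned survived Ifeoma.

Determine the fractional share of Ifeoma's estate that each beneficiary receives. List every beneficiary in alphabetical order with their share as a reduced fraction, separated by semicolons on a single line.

Yetunde, as surviving spouse, takes 2/5.
The remaining 3/5 passes to Ifeoma's descendants per stirpes.
The 3/5 is divided into 4 equal shares of 3/20 among Ebele, Kehinde, Chukwudi, Folake.
Ebele predeceased; the 3/20 allotted to Ebele's branch passes to Ebele's issue by representation.
The 3/20 is divided into 3 equal shares of 1/20 among Zainab, Lanre, Chidinma.
Zainab is living and takes 1/20.
Lanre is living and takes 1/20.
Chidinma is living and takes 1/20.
Kehinde predeceased; the 3/20 allotted to Kehinde's branch passes to Kehinde's issue by representation.
The 3/20 is divided into 3 equal shares of 1/20 among Dayo, Temitope, Uzoma.
Dayo is living and takes 1/20.
Temitope is living and takes 1/20.
Uzoma is living and takes 1/20.
Chukwudi predeceased; the 3/20 allotted to Chukwudi's branch passes to Chukwudi's issue by representation.
The 3/20 is divided into 2 equal shares of 3/40 among Gbenga, Obafemi.
Gbenga predeceased; the 3/40 allotted to Gbenga's branch passes to Gbenga's issue by representation.
The 3/40 is divided into 4 equal shares of 3/160 among Ronke, Abiodun, Segun, Adaeze.
Ronke is living and takes 3/160.
Abiodun is living and takes 3/160.
Segun is living and takes 3/160.
Adaeze predeceased; the 3/160 allotted to Adaeze's branch passes to Adaeze's issue by representation.
Bankole is the sole taker at this level and receives the full 3/160.
Obafemi is living and takes 3/40.
Folake is living and takes 3/20.

Abiodun 3/160; Bankole 3/160; Chidinma 1/20; Dayo 1/20; Folake 3/20; Lanre 1/20; Obafemi 3/40; Ronke 3/160; Segun 3/160; Temitope 1/20; Uzoma 1/20; Yetunde 2/5; Zainab 1/20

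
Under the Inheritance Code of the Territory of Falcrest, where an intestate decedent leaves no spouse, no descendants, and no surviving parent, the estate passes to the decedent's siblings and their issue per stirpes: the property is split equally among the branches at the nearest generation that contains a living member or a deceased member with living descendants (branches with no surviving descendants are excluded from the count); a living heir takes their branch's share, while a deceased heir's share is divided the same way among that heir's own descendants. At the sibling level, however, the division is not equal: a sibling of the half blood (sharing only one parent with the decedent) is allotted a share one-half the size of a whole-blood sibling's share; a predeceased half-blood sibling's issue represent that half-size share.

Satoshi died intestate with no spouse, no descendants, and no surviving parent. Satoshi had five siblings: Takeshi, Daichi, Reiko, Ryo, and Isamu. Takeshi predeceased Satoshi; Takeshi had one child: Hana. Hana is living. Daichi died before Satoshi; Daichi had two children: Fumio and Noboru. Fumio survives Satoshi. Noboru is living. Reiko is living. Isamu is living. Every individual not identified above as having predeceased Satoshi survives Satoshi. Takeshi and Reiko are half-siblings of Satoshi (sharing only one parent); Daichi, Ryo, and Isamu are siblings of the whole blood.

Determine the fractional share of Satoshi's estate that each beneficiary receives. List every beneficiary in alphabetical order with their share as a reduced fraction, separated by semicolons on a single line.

Fumio 1/8; Hana 1/8; Isamu 1/4; Noboru 1/8; Reiko 1/8; Ryo 1/4

No spouse, descendants, or parent survives, so the estate passes to Satoshi's siblings per stirpes.
Half-blood siblings count for one-half the weight of whole-blood siblings at the initial division.
Dividing 1 in proportion to weights (total weight 4): Takeshi (weight 1/2) → 1/8; Daichi (weight 1) → 1/4; Reiko (weight 1/2) → 1/8; Ryo (weight 1) → 1/4; Isamu (weight 1) → 1/4.
Takeshi predeceased; the 1/8 allotted to Takeshi's branch passes to Takeshi's issue by representation.
Hana is the sole taker at this level and receives the full 1/8.
Daichi predeceased; the 1/4 allotted to Daichi's branch passes to Daichi's issue by representation.
The 1/4 is divided into 2 equal shares of 1/8 among Fumio, Noboru.
Fumio is living and takes 1/8.
Noboru is living and takes 1/8.
Reiko is living and takes 1/8.
Ryo is living and takes 1/4.
Isamu is living and takes 1/4.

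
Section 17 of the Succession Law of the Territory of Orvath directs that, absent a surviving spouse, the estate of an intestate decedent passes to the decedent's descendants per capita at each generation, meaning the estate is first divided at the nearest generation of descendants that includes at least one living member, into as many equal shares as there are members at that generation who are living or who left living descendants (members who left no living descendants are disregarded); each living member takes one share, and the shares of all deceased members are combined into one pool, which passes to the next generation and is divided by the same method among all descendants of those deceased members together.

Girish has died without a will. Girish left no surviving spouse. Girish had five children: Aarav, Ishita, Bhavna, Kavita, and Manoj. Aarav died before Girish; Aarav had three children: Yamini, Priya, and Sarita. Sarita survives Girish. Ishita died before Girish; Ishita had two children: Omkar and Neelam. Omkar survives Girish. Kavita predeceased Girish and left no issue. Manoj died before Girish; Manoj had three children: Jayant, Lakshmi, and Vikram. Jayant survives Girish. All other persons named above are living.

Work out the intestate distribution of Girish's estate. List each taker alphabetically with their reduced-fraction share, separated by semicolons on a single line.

Bhavna 1/4; Jayant 3/32; Lakshmi 3/32; Neelam 3/32; Omkar 3/32; Priya 3/32; Sarita 3/32; Vikram 3/32; Yamini 3/32

There is no surviving spouse, so the entire estate passes to Girish's descendants per capita at each generation.
At generation 1 (Aarav, Ishita, Bhavna, Manoj) there are 4 shares of (1)/4 = 1/4 each.
Living: Bhavna — each takes 1/4.
Deceased: Aarav, Ishita, and Manoj. Their combined 3/4 is pooled and carried to generation 2.
At generation 2 (Yamini, Priya, Sarita, Omkar, Neelam, Jayant, Lakshmi, Vikram) there are 8 shares of (3/4)/8 = 3/32 each.
Living: Yamini, Priya, Sarita, Omkar, Neelam, Jayant, Lakshmi, and Vikram — each takes 3/32.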